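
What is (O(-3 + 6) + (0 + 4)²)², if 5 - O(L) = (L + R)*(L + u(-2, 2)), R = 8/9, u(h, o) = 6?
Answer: 196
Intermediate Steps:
R = 8/9 (R = 8*(⅑) = 8/9 ≈ 0.88889)
O(L) = 5 - (6 + L)*(8/9 + L) (O(L) = 5 - (L + 8/9)*(L + 6) = 5 - (8/9 + L)*(6 + L) = 5 - (6 + L)*(8/9 + L))
(O(-3 + 6) + (0 + 4)²)² = ((-⅓ - (-3 + 6)² - 62*(-3 + 6)/9) + (0 + 4)²)² = ((-⅓ - 1*3² - 62/9*3) + 4²)² = ((-⅓ - 1*9 - 62/3) + 16)² = ((-⅓ - 9 - 62/3) + 16)² = (-30 + 16)² = (-14)² = 196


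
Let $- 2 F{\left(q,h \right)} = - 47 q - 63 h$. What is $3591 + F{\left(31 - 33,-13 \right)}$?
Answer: $\frac{6269}{2} \approx 3134.5$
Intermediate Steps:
$F{\left(q,h \right)} = \frac{47 q}{2} + \frac{63 h}{2}$ ($F{\left(q,h \right)} = - \frac{- 47 q - 63 h}{2} = - \frac{- 63 h - 47 q}{2} = \frac{47 q}{2} + \frac{63 h}{2}$)
$3591 + F{\left(31 - 33,-13 \right)} = 3591 + \left(\frac{47 \left(31 - 33\right)}{2} + \frac{63}{2} \left(-13\right)\right) = 3591 + \left(\frac{47}{2} \left(-2\right) - \frac{819}{2}\right) = 3591 - \frac{913}{2} = \frac{6269}{2}$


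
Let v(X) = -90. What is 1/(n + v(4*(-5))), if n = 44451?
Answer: 1/44361 ≈ 2.2542e-5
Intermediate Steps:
1/(n + v(4*(-5))) = 1/(44451 - 90) = 1/44361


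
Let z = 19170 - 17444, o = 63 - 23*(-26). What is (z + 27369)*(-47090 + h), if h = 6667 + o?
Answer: -1156875390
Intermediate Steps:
o = 661 (o = 63 + 598 = 661)
h = 7328 (h = 6667 + 661 = 7328)
z = 1726
(z + 27369)*(-47090 + h) = (1726 + 27369)*(-47090 + 7328) = 29095*(-39762) = -1156875390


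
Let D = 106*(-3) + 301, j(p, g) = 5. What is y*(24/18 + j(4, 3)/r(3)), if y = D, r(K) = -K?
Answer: 17/3 ≈ 5.6667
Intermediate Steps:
D = -17 (D = -318 + 301 = -17)
y = -17
y*(24/18 + j(4, 3)/r(3)) = -17*(24/18 + 5/((-1*3))) = -17*(24*(1/18) + 5/(-3)) = -17*(4/3 + 5*(-1/3)) = -17*(4/3 - 5/3) = -17*(-1/3) = 17/3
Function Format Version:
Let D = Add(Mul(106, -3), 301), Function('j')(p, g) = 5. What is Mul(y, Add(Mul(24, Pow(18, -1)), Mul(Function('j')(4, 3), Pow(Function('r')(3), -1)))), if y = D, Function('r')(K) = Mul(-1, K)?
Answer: Rational(17, 3) ≈ 5.6667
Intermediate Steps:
D = -17 (D = Add(-318, 301) = -17)
y = -17
Mul(y, Add(Mul(24, Pow(18, -1)), Mul(Function('j')(4, 3), Pow(Function('r')(3), -1)))) = Mul(-17, Add(Mul(24, Pow(18, -1)), Mul(5, Pow(Mul(-1, 3), -1)))) = Mul(-17, Add(Mul(24, Rational(1, 18)), Mul(5, Pow(-3, -1)))) = Mul(-17, Add(Rational(4, 3), Mul(5, Rational(-1, 3)))) = Mul(-17, Add(Rational(4, 3), Rational(-5, 3))) = Mul(-17, Rational(-1, 3)) = Rational(17, 3)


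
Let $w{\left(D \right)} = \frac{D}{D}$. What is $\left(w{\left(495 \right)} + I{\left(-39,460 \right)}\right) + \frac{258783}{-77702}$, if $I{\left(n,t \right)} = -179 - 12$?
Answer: $- \frac{15022163}{77702} \approx -193.33$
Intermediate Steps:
$I{\left(n,t \right)} = -191$ ($I{\left(n,t \right)} = -179 - 12 = -191$)
$w{\left(D \right)} = 1$
$\left(w{\left(495 \right)} + I{\left(-39,460 \right)}\right) + \frac{258783}{-77702} = \left(1 - 191\right) + \frac{258783}{-77702} = -190 + 258783 \left(- \frac{1}{77702}\right) = -190 - \frac{258783}{77702} = - \frac{15022163}{77702}$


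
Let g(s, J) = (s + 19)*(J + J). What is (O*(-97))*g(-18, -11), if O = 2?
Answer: 4268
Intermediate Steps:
g(s, J) = 2*J*(19 + s) (g(s, J) = (19 + s)*(2*J) = 2*J*(19 + s))
(O*(-97))*g(-18, -11) = (2*(-97))*(2*(-11)*(19 - 18)) = -388*(-11) = -194*(-22) = 4268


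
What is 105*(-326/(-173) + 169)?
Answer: 3104115/173 ≈ 17943.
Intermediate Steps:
105*(-326/(-173) + 169) = 105*(-326*(-1/173) + 169) = 105*(326/173 + 169) = 105*(29563/173) = 3104115/173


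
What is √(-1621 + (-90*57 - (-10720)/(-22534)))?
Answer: I*√857068037159/11267 ≈ 82.167*I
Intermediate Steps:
√(-1621 + (-90*57 - (-10720)/(-22534))) = √(-1621 + (-5130 - (-10720)*(-1)/22534)) = √(-1621 + (-5130 - 1*5360/11267)) = √(-1621 + (-5130 - 5360/11267)) = √(-1621 - 57805070/11267) = √(-76068877/11267) = I*√857068037159/11267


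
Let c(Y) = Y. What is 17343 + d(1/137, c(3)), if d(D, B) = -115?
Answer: 17228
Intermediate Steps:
17343 + d(1/137, c(3)) = 17343 - 115 = 17228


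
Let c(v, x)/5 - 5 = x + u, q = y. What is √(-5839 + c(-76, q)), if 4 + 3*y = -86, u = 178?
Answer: I*√5074 ≈ 71.232*I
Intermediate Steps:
y = -30 (y = -4/3 + (⅓)*(-86) = -4/3 - 86/3 = -30)
q = -30
c(v, x) = 915 + 5*x (c(v, x) = 25 + 5*(x + 178) = 25 + 5*(178 + x) = 25 + (890 + 5*x) = 915 + 5*x)
√(-5839 + c(-76, q)) = √(-5839 + (915 + 5*(-30))) = √(-5839 + (915 - 150)) = √(-5839 + 765) = √(-5074) = I*√5074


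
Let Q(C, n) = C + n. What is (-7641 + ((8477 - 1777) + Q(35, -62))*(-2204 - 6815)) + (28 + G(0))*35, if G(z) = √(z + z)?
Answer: -60190448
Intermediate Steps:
G(z) = √2*√z (G(z) = √(2*z) = √2*√z)
(-7641 + ((8477 - 1777) + Q(35, -62))*(-2204 - 6815)) + (28 + G(0))*35 = (-7641 + ((8477 - 1777) + (35 - 62))*(-2204 - 6815)) + (28 + √2*√0)*35 = (-7641 + (6700 - 27)*(-9019)) + (28 + √2*0)*35 = (-7641 + 6673*(-9019)) + (28 + 0)*35 = (-7641 - 60183787) + 28*35 = -60191428 + 980 = -60190448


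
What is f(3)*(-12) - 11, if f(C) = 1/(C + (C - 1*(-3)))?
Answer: -37/3 ≈ -12.333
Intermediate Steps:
f(C) = 1/(3 + 2*C) (f(C) = 1/(C + (C + 3)) = 1/(C + (3 + C)) = 1/(3 + 2*C))
f(3)*(-12) - 11 = -12/(3 + 2*3) - 11 = -12/(3 + 6) - 11 = -12/9 - 11 = (⅑)*(-12) - 11 = -4/3 - 11 = -37/3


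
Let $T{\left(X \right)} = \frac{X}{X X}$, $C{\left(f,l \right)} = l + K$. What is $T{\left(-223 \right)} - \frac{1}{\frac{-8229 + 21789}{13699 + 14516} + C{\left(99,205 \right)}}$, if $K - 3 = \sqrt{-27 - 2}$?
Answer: $\frac{- 1881 \sqrt{29} + 811615 i}{223 \left(- 392152 i + 1881 \sqrt{29}\right)} \approx -0.0092777 + 0.00012382 i$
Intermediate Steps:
$K = 3 + i \sqrt{29}$ ($K = 3 + \sqrt{-27 - 2} = 3 + \sqrt{-29} = 3 + i \sqrt{29} \approx 3.0 + 5.3852 i$)
$C{\left(f,l \right)} = 3 + l + i \sqrt{29}$ ($C{\left(f,l \right)} = l + \left(3 + i \sqrt{29}\right) = 3 + l + i \sqrt{29}$)
$T{\left(X \right)} = \frac{1}{X}$ ($T{\left(X \right)} = \frac{X}{X^{2}} = \frac{1}{X}$)
$T{\left(-223 \right)} - \frac{1}{\frac{-8229 + 21789}{13699 + 14516} + C{\left(99,205 \right)}} = \frac{1}{-223} - \frac{1}{\frac{-8229 + 21789}{13699 + 14516} + \left(3 + 205 + i \sqrt{29}\right)} = - \frac{1}{223} - \frac{1}{\frac{13560}{28215} + \left(208 + i \sqrt{29}\right)} = - \frac{1}{223} - \frac{1}{13560 \cdot \frac{1}{28215} + \left(208 + i \sqrt{29}\right)} = - \frac{1}{223} - \frac{1}{\frac{904}{1881} + \left(208 + i \sqrt{29}\right)} = - \frac{1}{223} - \frac{1}{\frac{392152}{1881} + i \sqrt{29}}$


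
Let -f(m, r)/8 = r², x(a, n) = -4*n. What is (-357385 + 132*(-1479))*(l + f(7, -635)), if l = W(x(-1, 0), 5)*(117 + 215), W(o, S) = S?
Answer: 1781701677820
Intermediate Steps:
l = 1660 (l = 5*(117 + 215) = 5*332 = 1660)
f(m, r) = -8*r²
(-357385 + 132*(-1479))*(l + f(7, -635)) = (-357385 + 132*(-1479))*(1660 - 8*(-635)²) = (-357385 - 195228)*(1660 - 8*403225) = -552613*(1660 - 3225800) = -552613*(-3224140) = 1781701677820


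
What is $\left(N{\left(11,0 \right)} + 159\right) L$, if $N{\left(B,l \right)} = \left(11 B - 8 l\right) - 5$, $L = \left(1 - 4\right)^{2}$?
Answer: $2475$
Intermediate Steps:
$L = 9$ ($L = \left(-3\right)^{2} = 9$)
$N{\left(B,l \right)} = -5 - 8 l + 11 B$ ($N{\left(B,l \right)} = \left(- 8 l + 11 B\right) - 5 = -5 - 8 l + 11 B$)
$\left(N{\left(11,0 \right)} + 159\right) L = \left(\left(-5 - 0 + 11 \cdot 11\right) + 159\right) 9 = \left(\left(-5 + 0 + 121\right) + 159\right) 9 = \left(116 + 159\right) 9 = 275 \cdot 9 = 2475$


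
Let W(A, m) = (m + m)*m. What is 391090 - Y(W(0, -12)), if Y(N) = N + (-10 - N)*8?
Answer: 393186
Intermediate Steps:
W(A, m) = 2*m² (W(A, m) = (2*m)*m = 2*m²)
Y(N) = -80 - 7*N (Y(N) = N + (-80 - 8*N) = -80 - 7*N)
391090 - Y(W(0, -12)) = 391090 - (-80 - 14*(-12)²) = 391090 - (-80 - 14*144) = 391090 - (-80 - 7*288) = 391090 - (-80 - 2016) = 391090 - 1*(-2096) = 391090 + 2096 = 393186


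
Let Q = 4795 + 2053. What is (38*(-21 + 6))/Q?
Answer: -285/3424 ≈ -0.083236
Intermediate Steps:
Q = 6848
(38*(-21 + 6))/Q = (38*(-21 + 6))/6848 = (38*(-15))*(1/6848) = -570*1/6848 = -285/3424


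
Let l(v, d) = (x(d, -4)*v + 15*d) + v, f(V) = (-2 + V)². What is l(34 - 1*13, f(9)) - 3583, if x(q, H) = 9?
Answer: -2638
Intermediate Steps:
l(v, d) = 10*v + 15*d (l(v, d) = (9*v + 15*d) + v = 10*v + 15*d)
l(34 - 1*13, f(9)) - 3583 = (10*(34 - 1*13) + 15*(-2 + 9)²) - 3583 = (10*(34 - 13) + 15*7²) - 3583 = (10*21 + 15*49) - 3583 = (210 + 735) - 3583 = 945 - 3583 = -2638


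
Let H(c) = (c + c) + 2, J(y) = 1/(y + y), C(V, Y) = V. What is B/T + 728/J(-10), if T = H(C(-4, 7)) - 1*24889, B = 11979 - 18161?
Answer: -362465018/24895 ≈ -14560.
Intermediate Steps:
J(y) = 1/(2*y)
H(c) = 2 + 2*c (H(c) = 2*c + 2 = 2 + 2*c)
B = -6182
T = -24895 (T = (2 + 2*(-4)) - 1*24889 = (2 - 8) - 24889 = -6 - 24889 = -24895)
B/T + 728/J(-10) = -6182/(-24895) + 728/(((½)/(-10))) = -6182*(-1/24895) + 728/(((½)*(-⅒))) = 6182/24895 + 728/(-1/20) = 6182/24895 + 728*(-20) = 6182/24895 - 14560 = -362465018/24895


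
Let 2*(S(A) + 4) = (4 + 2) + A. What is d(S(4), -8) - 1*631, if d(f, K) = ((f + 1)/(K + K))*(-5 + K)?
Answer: -5035/8 ≈ -629.38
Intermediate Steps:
S(A) = -1 + A/2 (S(A) = -4 + ((4 + 2) + A)/2 = -4 + (6 + A)/2 = -4 + (3 + A/2) = -1 + A/2)
d(f, K) = (1 + f)*(-5 + K)/(2*K) (d(f, K) = ((1 + f)/((2*K)))*(-5 + K) = ((1 + f)*(1/(2*K)))*(-5 + K) = ((1 + f)/(2*K))*(-5 + K) = (1 + f)*(-5 + K)/(2*K))
d(S(4), -8) - 1*631 = (1/2)*(-5 - 5*(-1 + (1/2)*4) - 8*(1 + (-1 + (1/2)*4)))/(-8) - 1*631 = (1/2)*(-1/8)*(-5 - 5*(-1 + 2) - 8*(1 + (-1 + 2))) - 631 = (1/2)*(-1/8)*(-5 - 5*1 - 8*(1 + 1)) - 631 = (1/2)*(-1/8)*(-5 - 5 - 8*2) - 631 = (1/2)*(-1/8)*(-5 - 5 - 16) - 631 = (1/2)*(-1/8)*(-26) - 631 = 13/8 - 631 = -5035/8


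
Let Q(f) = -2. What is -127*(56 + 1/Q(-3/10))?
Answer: -14097/2 ≈ -7048.5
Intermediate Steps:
-127*(56 + 1/Q(-3/10)) = -127*(56 + 1/(-2)) = -127*(56 - ½) = -127*111/2 = -14097/2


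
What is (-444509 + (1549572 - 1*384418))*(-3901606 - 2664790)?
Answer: -4732040445420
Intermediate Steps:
(-444509 + (1549572 - 1*384418))*(-3901606 - 2664790) = (-444509 + (1549572 - 384418))*(-6566396) = (-444509 + 1165154)*(-6566396) = 720645*(-6566396) = -4732040445420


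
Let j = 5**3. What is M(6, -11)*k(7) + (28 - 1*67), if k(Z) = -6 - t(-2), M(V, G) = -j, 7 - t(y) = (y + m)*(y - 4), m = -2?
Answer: -1414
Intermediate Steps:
j = 125
t(y) = 7 - (-4 + y)*(-2 + y) (t(y) = 7 - (y - 2)*(y - 4) = 7 - (-2 + y)*(-4 + y) = 7 - (-4 + y)*(-2 + y))
M(V, G) = -125 (M(V, G) = -1*125 = -125)
k(Z) = 11 (k(Z) = -6 - (-1 - 1*(-2)**2 + 6*(-2)) = -6 - (-1 - 1*4 - 12) = -6 - (-1 - 4 - 12) = -6 - 1*(-17) = -6 + 17 = 11)
M(6, -11)*k(7) + (28 - 1*67) = -125*11 + (28 - 1*67) = -1375 + (28 - 67) = -1375 - 39 = -1414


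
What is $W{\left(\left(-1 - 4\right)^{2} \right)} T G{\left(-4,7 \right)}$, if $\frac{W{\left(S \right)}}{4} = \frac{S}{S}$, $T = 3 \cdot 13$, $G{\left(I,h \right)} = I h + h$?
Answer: $-3276$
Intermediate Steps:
$G{\left(I,h \right)} = h + I h$
$T = 39$
$W{\left(S \right)} = 4$ ($W{\left(S \right)} = 4 \frac{S}{S} = 4 \cdot 1 = 4$)
$W{\left(\left(-1 - 4\right)^{2} \right)} T G{\left(-4,7 \right)} = 4 \cdot 39 \cdot 7 \left(1 - 4\right) = 156 \cdot 7 \left(-3\right) = 156 \left(-21\right) = -3276$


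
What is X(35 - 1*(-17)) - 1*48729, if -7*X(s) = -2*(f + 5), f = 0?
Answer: -341093/7 ≈ -48728.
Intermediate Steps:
X(s) = 10/7 (X(s) = -(-2)*(0 + 5)/7 = -(-2)*5/7 = -⅐*(-10) = 10/7)
X(35 - 1*(-17)) - 1*48729 = 10/7 - 1*48729 = 10/7 - 48729 = -341093/7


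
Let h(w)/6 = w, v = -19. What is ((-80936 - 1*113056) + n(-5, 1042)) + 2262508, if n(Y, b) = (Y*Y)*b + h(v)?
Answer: 2094452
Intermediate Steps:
h(w) = 6*w
n(Y, b) = -114 + b*Y² (n(Y, b) = (Y*Y)*b + 6*(-19) = Y²*b - 114 = b*Y² - 114 = -114 + b*Y²)
((-80936 - 1*113056) + n(-5, 1042)) + 2262508 = ((-80936 - 1*113056) + (-114 + 1042*(-5)²)) + 2262508 = ((-80936 - 113056) + (-114 + 1042*25)) + 2262508 = (-193992 + (-114 + 26050)) + 2262508 = (-193992 + 25936) + 2262508 = -168056 + 2262508 = 2094452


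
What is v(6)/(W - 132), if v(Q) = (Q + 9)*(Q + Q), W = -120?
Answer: -5/7 ≈ -0.71429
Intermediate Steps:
v(Q) = 2*Q*(9 + Q) (v(Q) = (9 + Q)*(2*Q) = 2*Q*(9 + Q))
v(6)/(W - 132) = (2*6*(9 + 6))/(-120 - 132) = (2*6*15)/(-252) = -1/252*180 = -5/7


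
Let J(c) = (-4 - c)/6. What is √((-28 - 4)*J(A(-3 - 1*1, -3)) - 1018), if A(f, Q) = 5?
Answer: I*√970 ≈ 31.145*I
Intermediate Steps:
J(c) = -⅔ - c/6 (J(c) = (-4 - c)*(⅙) = -⅔ - c/6)
√((-28 - 4)*J(A(-3 - 1*1, -3)) - 1018) = √((-28 - 4)*(-⅔ - ⅙*5) - 1018) = √(-32*(-⅔ - ⅚) - 1018) = √(-32*(-3/2) - 1018) = √(48 - 1018) = √(-970) = I*√970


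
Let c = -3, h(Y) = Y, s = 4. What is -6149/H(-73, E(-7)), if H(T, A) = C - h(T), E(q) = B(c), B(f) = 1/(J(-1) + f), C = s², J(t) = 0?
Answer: -6149/89 ≈ -69.090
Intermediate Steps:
C = 16 (C = 4² = 16)
B(f) = 1/f (B(f) = 1/(0 + f) = 1/f)
E(q) = -⅓ (E(q) = 1/(-3) = -⅓)
H(T, A) = 16 - T
-6149/H(-73, E(-7)) = -6149/(16 - 1*(-73)) = -6149/(16 + 73) = -6149/89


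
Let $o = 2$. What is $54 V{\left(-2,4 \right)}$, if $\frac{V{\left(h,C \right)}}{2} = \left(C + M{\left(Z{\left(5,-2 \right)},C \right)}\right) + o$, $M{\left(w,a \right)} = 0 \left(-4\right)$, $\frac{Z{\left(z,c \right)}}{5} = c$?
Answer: $648$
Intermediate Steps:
$Z{\left(z,c \right)} = 5 c$
$M{\left(w,a \right)} = 0$
$V{\left(h,C \right)} = 4 + 2 C$ ($V{\left(h,C \right)} = 2 \left(\left(C + 0\right) + 2\right) = 2 \left(C + 2\right) = 2 \left(2 + C\right) = 4 + 2 C$)
$54 V{\left(-2,4 \right)} = 54 \left(4 + 2 \cdot 4\right) = 54 \left(4 + 8\right) = 54 \cdot 12 = 648$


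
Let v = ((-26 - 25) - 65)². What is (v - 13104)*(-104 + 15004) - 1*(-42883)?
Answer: 5287683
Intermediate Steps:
v = 13456 (v = (-51 - 65)² = (-116)² = 13456)
(v - 13104)*(-104 + 15004) - 1*(-42883) = (13456 - 13104)*(-104 + 15004) - 1*(-42883) = 352*14900 + 42883 = 5244800 + 42883 = 5287683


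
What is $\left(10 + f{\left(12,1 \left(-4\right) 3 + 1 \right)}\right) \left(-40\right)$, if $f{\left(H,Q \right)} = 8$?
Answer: $-720$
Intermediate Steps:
$\left(10 + f{\left(12,1 \left(-4\right) 3 + 1 \right)}\right) \left(-40\right) = \left(10 + 8\right) \left(-40\right) = 18 \left(-40\right) = -720$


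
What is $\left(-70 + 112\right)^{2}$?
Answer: $1764$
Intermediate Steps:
$\left(-70 + 112\right)^{2} = 42^{2} = 1764$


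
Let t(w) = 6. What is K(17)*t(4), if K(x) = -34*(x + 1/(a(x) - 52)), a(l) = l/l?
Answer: -3464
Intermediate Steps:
a(l) = 1
K(x) = 2/3 - 34*x (K(x) = -34*(x + 1/(1 - 52)) = -34*(x + 1/(-51)) = -34*(x - 1/51) = -34*(-1/51 + x) = 2/3 - 34*x)
K(17)*t(4) = (2/3 - 34*17)*6 = (2/3 - 578)*6 = -1732/3*6 = -3464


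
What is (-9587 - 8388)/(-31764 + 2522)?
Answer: 17975/29242 ≈ 0.61470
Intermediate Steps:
(-9587 - 8388)/(-31764 + 2522) = -17975/(-29242) = -17975*(-1/29242) = 17975/29242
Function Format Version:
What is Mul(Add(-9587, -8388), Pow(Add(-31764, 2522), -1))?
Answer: Rational(17975, 29242) ≈ 0.61470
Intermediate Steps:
Mul(Add(-9587, -8388), Pow(Add(-31764, 2522), -1)) = Mul(-17975, Pow(-29242, -1)) = Mul(-17975, Rational(-1, 29242)) = Rational(17975, 29242)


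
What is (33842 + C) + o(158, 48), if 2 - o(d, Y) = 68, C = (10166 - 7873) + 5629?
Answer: 41698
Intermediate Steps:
C = 7922 (C = 2293 + 5629 = 7922)
o(d, Y) = -66 (o(d, Y) = 2 - 1*68 = 2 - 68 = -66)
(33842 + C) + o(158, 48) = (33842 + 7922) - 66 = 41764 - 66 = 41698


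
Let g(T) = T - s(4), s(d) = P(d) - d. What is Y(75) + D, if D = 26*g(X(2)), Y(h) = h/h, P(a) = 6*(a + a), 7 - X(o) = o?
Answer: -1013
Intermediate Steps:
X(o) = 7 - o
P(a) = 12*a (P(a) = 6*(2*a) = 12*a)
s(d) = 11*d (s(d) = 12*d - d = 11*d)
g(T) = -44 + T (g(T) = T - 11*4 = T - 1*44 = T - 44 = -44 + T)
Y(h) = 1
D = -1014 (D = 26*(-44 + (7 - 1*2)) = 26*(-44 + (7 - 2)) = 26*(-44 + 5) = 26*(-39) = -1014)
Y(75) + D = 1 - 1014 = -1013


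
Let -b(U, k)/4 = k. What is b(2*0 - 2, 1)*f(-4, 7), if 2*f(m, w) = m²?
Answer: -32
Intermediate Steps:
f(m, w) = m²/2
b(U, k) = -4*k
b(2*0 - 2, 1)*f(-4, 7) = (-4*1)*((½)*(-4)²) = -2*16 = -4*8 = -32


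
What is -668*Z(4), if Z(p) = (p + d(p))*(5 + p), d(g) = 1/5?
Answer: -126252/5 ≈ -25250.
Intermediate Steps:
d(g) = 1/5 (d(g) = 1*(1/5) = 1/5)
Z(p) = (5 + p)*(1/5 + p) (Z(p) = (p + 1/5)*(5 + p) = (1/5 + p)*(5 + p) = (5 + p)*(1/5 + p))
-668*Z(4) = -668*(1 + 4**2 + (26/5)*4) = -668*(1 + 16 + 104/5) = -668*189/5 = -126252/5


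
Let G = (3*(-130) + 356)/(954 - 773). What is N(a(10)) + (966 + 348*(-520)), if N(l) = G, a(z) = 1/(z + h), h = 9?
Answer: -32578948/181 ≈ -1.7999e+5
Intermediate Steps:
a(z) = 1/(9 + z) (a(z) = 1/(z + 9) = 1/(9 + z))
G = -34/181 (G = (-390 + 356)/181 = -34*1/181 = -34/181 ≈ -0.18785)
N(l) = -34/181
N(a(10)) + (966 + 348*(-520)) = -34/181 + (966 + 348*(-520)) = -34/181 + (966 - 180960) = -34/181 - 179994 = -32578948/181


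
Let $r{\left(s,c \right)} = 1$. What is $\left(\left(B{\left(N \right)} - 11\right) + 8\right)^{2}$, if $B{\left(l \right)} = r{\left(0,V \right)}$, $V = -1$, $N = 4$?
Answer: $4$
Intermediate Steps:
$B{\left(l \right)} = 1$
$\left(\left(B{\left(N \right)} - 11\right) + 8\right)^{2} = \left(\left(1 - 11\right) + 8\right)^{2} = \left(-10 + 8\right)^{2} = \left(-2\right)^{2} = 4$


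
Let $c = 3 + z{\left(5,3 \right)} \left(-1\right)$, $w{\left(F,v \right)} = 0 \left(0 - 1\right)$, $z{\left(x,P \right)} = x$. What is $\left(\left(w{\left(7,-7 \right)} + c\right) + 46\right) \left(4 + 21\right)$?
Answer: $1100$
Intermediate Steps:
$w{\left(F,v \right)} = 0$ ($w{\left(F,v \right)} = 0 \left(-1\right) = 0$)
$c = -2$ ($c = 3 + 5 \left(-1\right) = 3 - 5 = -2$)
$\left(\left(w{\left(7,-7 \right)} + c\right) + 46\right) \left(4 + 21\right) = \left(\left(0 - 2\right) + 46\right) \left(4 + 21\right) = \left(-2 + 46\right) 25 = 44 \cdot 25 = 1100$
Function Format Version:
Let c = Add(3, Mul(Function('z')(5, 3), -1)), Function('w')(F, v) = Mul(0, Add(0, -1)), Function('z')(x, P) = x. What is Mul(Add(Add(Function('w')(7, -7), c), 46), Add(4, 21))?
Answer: 1100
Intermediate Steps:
Function('w')(F, v) = 0 (Function('w')(F, v) = Mul(0, -1) = 0)
c = -2 (c = Add(3, Mul(5, -1)) = Add(3, -5) = -2)
Mul(Add(Add(Function('w')(7, -7), c), 46), Add(4, 21)) = Mul(Add(Add(0, -2), 46), Add(4, 21)) = Mul(Add(-2, 46), 25) = Mul(44, 25) = 1100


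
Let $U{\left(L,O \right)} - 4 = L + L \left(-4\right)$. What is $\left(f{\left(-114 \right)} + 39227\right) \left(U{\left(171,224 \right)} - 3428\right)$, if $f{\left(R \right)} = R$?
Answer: $-153987881$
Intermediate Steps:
$U{\left(L,O \right)} = 4 - 3 L$ ($U{\left(L,O \right)} = 4 + \left(L + L \left(-4\right)\right) = 4 + \left(L - 4 L\right) = 4 - 3 L$)
$\left(f{\left(-114 \right)} + 39227\right) \left(U{\left(171,224 \right)} - 3428\right) = \left(-114 + 39227\right) \left(\left(4 - 513\right) - 3428\right) = 39113 \left(\left(4 - 513\right) - 3428\right) = 39113 \left(-509 - 3428\right) = 39113 \left(-3937\right) = -153987881$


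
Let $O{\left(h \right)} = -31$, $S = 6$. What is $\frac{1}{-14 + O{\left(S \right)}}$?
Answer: $- \frac{1}{45} \approx -0.022222$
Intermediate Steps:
$\frac{1}{-14 + O{\left(S \right)}} = \frac{1}{-14 - 31} = \frac{1}{-45} = - \frac{1}{45}$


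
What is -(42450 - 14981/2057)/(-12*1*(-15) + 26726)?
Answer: -87304669/55345642 ≈ -1.5774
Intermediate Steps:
-(42450 - 14981/2057)/(-12*1*(-15) + 26726) = -(42450 - 14981*1/2057)/(-12*(-15) + 26726) = -(42450 - 14981/2057)/(180 + 26726) = -87304669/(2057*26906) = -1*87304669/55345642 = -87304669/55345642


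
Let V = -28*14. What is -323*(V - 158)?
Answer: 177650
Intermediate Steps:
V = -392
-323*(V - 158) = -323*(-392 - 158) = -323*(-550) = 177650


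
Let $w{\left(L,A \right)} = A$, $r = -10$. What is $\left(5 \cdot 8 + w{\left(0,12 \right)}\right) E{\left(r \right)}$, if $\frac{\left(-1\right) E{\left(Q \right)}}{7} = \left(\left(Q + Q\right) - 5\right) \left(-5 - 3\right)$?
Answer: $-72800$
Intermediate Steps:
$E{\left(Q \right)} = -280 + 112 Q$ ($E{\left(Q \right)} = - 7 \left(\left(Q + Q\right) - 5\right) \left(-5 - 3\right) = - 7 \left(2 Q - 5\right) \left(-8\right) = - 7 \left(-5 + 2 Q\right) \left(-8\right) = - 7 \left(40 - 16 Q\right) = -280 + 112 Q$)
$\left(5 \cdot 8 + w{\left(0,12 \right)}\right) E{\left(r \right)} = \left(5 \cdot 8 + 12\right) \left(-280 + 112 \left(-10\right)\right) = \left(40 + 12\right) \left(-280 - 1120\right) = 52 \left(-1400\right) = -72800$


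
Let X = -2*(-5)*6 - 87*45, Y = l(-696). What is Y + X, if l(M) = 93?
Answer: -3762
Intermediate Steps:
Y = 93
X = -3855 (X = 10*6 - 3915 = 60 - 3915 = -3855)
Y + X = 93 - 3855 = -3762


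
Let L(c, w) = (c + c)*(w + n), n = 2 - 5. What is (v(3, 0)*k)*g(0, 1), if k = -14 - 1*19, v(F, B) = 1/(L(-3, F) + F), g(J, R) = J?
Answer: 0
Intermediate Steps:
n = -3
L(c, w) = 2*c*(-3 + w) (L(c, w) = (c + c)*(w - 3) = (2*c)*(-3 + w) = 2*c*(-3 + w))
v(F, B) = 1/(18 - 5*F) (v(F, B) = 1/(2*(-3)*(-3 + F) + F) = 1/((18 - 6*F) + F) = 1/(18 - 5*F))
k = -33 (k = -14 - 19 = -33)
(v(3, 0)*k)*g(0, 1) = (-33/(18 - 5*3))*0 = (-33/(18 - 15))*0 = (-33/3)*0 = ((1/3)*(-33))*0 = -11*0 = 0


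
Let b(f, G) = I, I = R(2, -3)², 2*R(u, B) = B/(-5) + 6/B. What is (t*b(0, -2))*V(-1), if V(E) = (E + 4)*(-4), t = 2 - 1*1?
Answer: -147/25 ≈ -5.8800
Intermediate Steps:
t = 1 (t = 2 - 1 = 1)
V(E) = -16 - 4*E (V(E) = (4 + E)*(-4) = -16 - 4*E)
R(u, B) = 3/B - B/10 (R(u, B) = (B/(-5) + 6/B)/2 = (B*(-⅕) + 6/B)/2 = (-B/5 + 6/B)/2 = (6/B - B/5)/2 = 3/B - B/10)
I = 49/100 (I = (3/(-3) - ⅒*(-3))² = (3*(-⅓) + 3/10)² = (-1 + 3/10)² = (-7/10)² = 49/100 ≈ 0.49000)
b(f, G) = 49/100
(t*b(0, -2))*V(-1) = (1*(49/100))*(-16 - 4*(-1)) = 49*(-16 + 4)/100 = (49/100)*(-12) = -147/25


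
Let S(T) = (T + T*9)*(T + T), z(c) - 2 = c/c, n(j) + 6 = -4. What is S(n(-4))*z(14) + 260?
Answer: 6260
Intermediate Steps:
n(j) = -10 (n(j) = -6 - 4 = -10)
z(c) = 3 (z(c) = 2 + c/c = 2 + 1 = 3)
S(T) = 20*T² (S(T) = (T + 9*T)*(2*T) = (10*T)*(2*T) = 20*T²)
S(n(-4))*z(14) + 260 = (20*(-10)²)*3 + 260 = (20*100)*3 + 260 = 2000*3 + 260 = 6000 + 260 = 6260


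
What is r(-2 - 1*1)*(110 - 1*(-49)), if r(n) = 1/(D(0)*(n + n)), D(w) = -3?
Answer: 53/6 ≈ 8.8333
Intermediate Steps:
r(n) = -1/(6*n) (r(n) = 1/(-3*(n + n)) = 1/(-6*n) = -1/(6*n))
r(-2 - 1*1)*(110 - 1*(-49)) = (-1/(6*(-2 - 1*1)))*(110 - 1*(-49)) = (-1/(6*(-2 - 1)))*(110 + 49) = -⅙/(-3)*159 = -⅙*(-⅓)*159 = (1/18)*159 = 53/6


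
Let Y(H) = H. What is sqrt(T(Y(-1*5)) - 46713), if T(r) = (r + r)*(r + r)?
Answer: I*sqrt(46613) ≈ 215.9*I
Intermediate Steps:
T(r) = 4*r**2 (T(r) = (2*r)*(2*r) = 4*r**2)
sqrt(T(Y(-1*5)) - 46713) = sqrt(4*(-1*5)**2 - 46713) = sqrt(4*(-5)**2 - 46713) = sqrt(4*25 - 46713) = sqrt(100 - 46713) = sqrt(-46613) = I*sqrt(46613)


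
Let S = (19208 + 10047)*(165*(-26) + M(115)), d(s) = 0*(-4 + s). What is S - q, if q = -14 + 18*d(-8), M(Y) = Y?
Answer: -122139611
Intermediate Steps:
d(s) = 0
q = -14 (q = -14 + 18*0 = -14 + 0 = -14)
S = -122139625 (S = (19208 + 10047)*(165*(-26) + 115) = 29255*(-4290 + 115) = 29255*(-4175) = -122139625)
S - q = -122139625 - 1*(-14) = -122139625 + 14 = -122139611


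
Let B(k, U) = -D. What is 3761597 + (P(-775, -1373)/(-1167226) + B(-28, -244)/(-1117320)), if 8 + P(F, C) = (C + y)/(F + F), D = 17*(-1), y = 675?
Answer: 380195080923947724277/101072783959800 ≈ 3.7616e+6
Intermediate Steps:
D = -17
P(F, C) = -8 + (675 + C)/(2*F) (P(F, C) = -8 + (C + 675)/(F + F) = -8 + (675 + C)/((2*F)) = -8 + (675 + C)*(1/(2*F)) = -8 + (675 + C)/(2*F))
B(k, U) = 17 (B(k, U) = -1*(-17) = 17)
3761597 + (P(-775, -1373)/(-1167226) + B(-28, -244)/(-1117320)) = 3761597 + (((½)*(675 - 1373 - 16*(-775))/(-775))/(-1167226) + 17/(-1117320)) = 3761597 + (((½)*(-1/775)*(675 - 1373 + 12400))*(-1/1167226) + 17*(-1/1117320)) = 3761597 + (((½)*(-1/775)*11702)*(-1/1167226) - 17/1117320) = 3761597 + (-5851/775*(-1/1167226) - 17/1117320) = 3761597 + (5851/904600150 - 17/1117320) = 3761597 - 884076323/101072783959800 = 380195080923947724277/101072783959800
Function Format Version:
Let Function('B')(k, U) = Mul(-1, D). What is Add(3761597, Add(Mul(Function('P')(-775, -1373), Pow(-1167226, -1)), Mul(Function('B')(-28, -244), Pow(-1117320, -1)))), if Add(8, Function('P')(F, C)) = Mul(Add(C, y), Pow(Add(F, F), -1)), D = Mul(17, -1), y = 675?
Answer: Rational(380195080923947724277, 101072783959800) ≈ 3.7616e+6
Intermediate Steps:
D = -17
Function('P')(F, C) = Add(-8, Mul(Rational(1, 2), Pow(F, -1), Add(675, C))) (Function('P')(F, C) = Add(-8, Mul(Add(C, 675), Pow(Add(F, F), -1))) = Add(-8, Mul(Add(675, C), Pow(Mul(2, F), -1))) = Add(-8, Mul(Add(675, C), Mul(Rational(1, 2), Pow(F, -1)))) = Add(-8, Mul(Rational(1, 2), Pow(F, -1), Add(675, C))))
Function('B')(k, U) = 17 (Function('B')(k, U) = Mul(-1, -17) = 17)
Add(3761597, Add(Mul(Function('P')(-775, -1373), Pow(-1167226, -1)), Mul(Function('B')(-28, -244), Pow(-1117320, -1)))) = Add(3761597, Add(Mul(Mul(Rational(1, 2), Pow(-775, -1), Add(675, -1373, Mul(-16, -775))), Pow(-1167226, -1)), Mul(17, Pow(-1117320, -1)))) = Add(3761597, Add(Mul(Mul(Rational(1, 2), Rational(-1, 775), Add(675, -1373, 12400)), Rational(-1, 1167226)), Mul(17, Rational(-1, 1117320)))) = Add(3761597, Add(Mul(Mul(Rational(1, 2), Rational(-1, 775), 11702), Rational(-1, 1167226)), Rational(-17, 1117320))) = Add(3761597, Add(Mul(Rational(-5851, 775), Rational(-1, 1167226)), Rational(-17, 1117320))) = Add(3761597, Add(Rational(5851, 904600150), Rational(-17, 1117320))) = Add(3761597, Rational(-884076323, 101072783959800)) = Rational(380195080923947724277, 101072783959800)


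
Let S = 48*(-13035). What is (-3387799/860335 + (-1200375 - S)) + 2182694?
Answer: 1383414431866/860335 ≈ 1.6080e+6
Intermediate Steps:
S = -625680
(-3387799/860335 + (-1200375 - S)) + 2182694 = (-3387799/860335 + (-1200375 - 1*(-625680))) + 2182694 = (-3387799*1/860335 + (-1200375 + 625680)) + 2182694 = (-3387799/860335 - 574695) + 2182694 = -494433610624/860335 + 2182694 = 1383414431866/860335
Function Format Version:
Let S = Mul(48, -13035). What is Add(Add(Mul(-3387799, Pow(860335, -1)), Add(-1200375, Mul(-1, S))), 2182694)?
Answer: Rational(1383414431866, 860335) ≈ 1.6080e+6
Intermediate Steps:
S = -625680
Add(Add(Mul(-3387799, Pow(860335, -1)), Add(-1200375, Mul(-1, S))), 2182694) = Add(Add(Mul(-3387799, Pow(860335, -1)), Add(-1200375, Mul(-1, -625680))), 2182694) = Add(Add(Mul(-3387799, Rational(1, 860335)), Add(-1200375, 625680)), 2182694) = Add(Add(Rational(-3387799, 860335), -574695), 2182694) = Add(Rational(-494433610624, 860335), 2182694) = Rational(1383414431866, 860335)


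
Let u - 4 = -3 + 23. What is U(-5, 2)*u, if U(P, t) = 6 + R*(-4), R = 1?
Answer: 48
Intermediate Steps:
U(P, t) = 2 (U(P, t) = 6 + 1*(-4) = 6 - 4 = 2)
u = 24 (u = 4 + (-3 + 23) = 4 + 20 = 24)
U(-5, 2)*u = 2*24 = 48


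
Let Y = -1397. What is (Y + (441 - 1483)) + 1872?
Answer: -567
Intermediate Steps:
(Y + (441 - 1483)) + 1872 = (-1397 + (441 - 1483)) + 1872 = (-1397 - 1042) + 1872 = -2439 + 1872 = -567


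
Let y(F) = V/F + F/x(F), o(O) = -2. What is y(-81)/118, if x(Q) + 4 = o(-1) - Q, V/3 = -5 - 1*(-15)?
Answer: -979/79650 ≈ -0.012291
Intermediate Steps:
V = 30 (V = 3*(-5 - 1*(-15)) = 3*(-5 + 15) = 3*10 = 30)
x(Q) = -6 - Q (x(Q) = -4 + (-2 - Q) = -6 - Q)
y(F) = 30/F + F/(-6 - F)
y(-81)/118 = (30/(-81) - 1*(-81)/(6 - 81))/118 = (30*(-1/81) - 1*(-81)/(-75))*(1/118) = (-10/27 - 1*(-81)*(-1/75))*(1/118) = (-10/27 - 27/25)*(1/118) = -979/675*1/118 = -979/79650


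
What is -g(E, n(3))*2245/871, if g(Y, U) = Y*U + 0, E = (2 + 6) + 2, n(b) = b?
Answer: -67350/871 ≈ -77.325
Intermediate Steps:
E = 10 (E = 8 + 2 = 10)
g(Y, U) = U*Y (g(Y, U) = U*Y + 0 = U*Y)
-g(E, n(3))*2245/871 = -3*10*2245/871 = -30*2245*(1/871) = -30*2245/871 = -1*67350/871 = -67350/871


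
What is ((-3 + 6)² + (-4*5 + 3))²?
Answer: 64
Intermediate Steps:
((-3 + 6)² + (-4*5 + 3))² = (3² + (-20 + 3))² = (9 - 17)² = (-8)² = 64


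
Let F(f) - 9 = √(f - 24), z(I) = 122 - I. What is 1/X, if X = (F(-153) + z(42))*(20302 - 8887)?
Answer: 89/92438670 - I*√177/92438670 ≈ 9.628e-7 - 1.4392e-7*I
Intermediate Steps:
F(f) = 9 + √(-24 + f) (F(f) = 9 + √(f - 24) = 9 + √(-24 + f))
X = 1015935 + 11415*I*√177 (X = ((9 + √(-24 - 153)) + (122 - 1*42))*(20302 - 8887) = ((9 + √(-177)) + (122 - 42))*11415 = ((9 + I*√177) + 80)*11415 = (89 + I*√177)*11415 = 1015935 + 11415*I*√177 ≈ 1.0159e+6 + 1.5187e+5*I)
1/X = 1/(1015935 + 11415*I*√177)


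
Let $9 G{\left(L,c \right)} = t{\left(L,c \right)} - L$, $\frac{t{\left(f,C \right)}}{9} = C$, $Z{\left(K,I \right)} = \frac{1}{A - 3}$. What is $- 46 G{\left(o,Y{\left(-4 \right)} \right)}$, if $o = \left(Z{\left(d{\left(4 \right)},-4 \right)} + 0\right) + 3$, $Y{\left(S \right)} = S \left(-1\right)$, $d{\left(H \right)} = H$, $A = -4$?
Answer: $- \frac{10672}{63} \approx -169.4$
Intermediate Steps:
$Z{\left(K,I \right)} = - \frac{1}{7}$ ($Z{\left(K,I \right)} = \frac{1}{-4 - 3} = \frac{1}{-7} = - \frac{1}{7}$)
$t{\left(f,C \right)} = 9 C$
$Y{\left(S \right)} = - S$
$o = \frac{20}{7}$ ($o = \left(- \frac{1}{7} + 0\right) + 3 = - \frac{1}{7} + 3 = \frac{20}{7} \approx 2.8571$)
$G{\left(L,c \right)} = c - \frac{L}{9}$ ($G{\left(L,c \right)} = \frac{9 c - L}{9} = \frac{- L + 9 c}{9} = c - \frac{L}{9}$)
$- 46 G{\left(o,Y{\left(-4 \right)} \right)} = - 46 \left(\left(-1\right) \left(-4\right) - \frac{20}{63}\right) = - 46 \left(4 - \frac{20}{63}\right) = \left(-46\right) \frac{232}{63} = - \frac{10672}{63}$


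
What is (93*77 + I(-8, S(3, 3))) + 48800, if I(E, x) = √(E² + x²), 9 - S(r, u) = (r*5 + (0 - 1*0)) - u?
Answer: 55961 + √73 ≈ 55970.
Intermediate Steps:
S(r, u) = 9 + u - 5*r (S(r, u) = 9 - ((r*5 + (0 - 1*0)) - u) = 9 - ((5*r + (0 + 0)) - u) = 9 - ((5*r + 0) - u) = 9 - (5*r - u) = 9 - (-u + 5*r) = 9 + (u - 5*r) = 9 + u - 5*r)
(93*77 + I(-8, S(3, 3))) + 48800 = (93*77 + √((-8)² + (9 + 3 - 5*3)²)) + 48800 = (7161 + √(64 + (9 + 3 - 15)²)) + 48800 = (7161 + √(64 + (-3)²)) + 48800 = (7161 + √(64 + 9)) + 48800 = (7161 + √73) + 48800 = 55961 + √73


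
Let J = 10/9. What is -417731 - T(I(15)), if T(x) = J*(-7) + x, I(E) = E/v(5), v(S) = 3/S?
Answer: -3759734/9 ≈ -4.1775e+5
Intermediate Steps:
J = 10/9 (J = 10*(1/9) = 10/9 ≈ 1.1111)
I(E) = 5*E/3 (I(E) = E/((3/5)) = E/((3*(1/5))) = E/(3/5) = E*(5/3) = 5*E/3)
T(x) = -70/9 + x (T(x) = (10/9)*(-7) + x = -70/9 + x)
-417731 - T(I(15)) = -417731 - (-70/9 + (5/3)*15) = -417731 - (-70/9 + 25) = -417731 - 1*155/9 = -417731 - 155/9 = -3759734/9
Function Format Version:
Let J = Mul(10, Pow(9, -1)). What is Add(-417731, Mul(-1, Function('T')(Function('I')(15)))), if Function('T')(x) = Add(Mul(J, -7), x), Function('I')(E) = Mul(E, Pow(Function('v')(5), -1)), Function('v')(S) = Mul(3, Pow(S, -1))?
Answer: Rational(-3759734, 9) ≈ -4.1775e+5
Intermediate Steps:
J = Rational(10, 9) (J = Mul(10, Rational(1, 9)) = Rational(10, 9) ≈ 1.1111)
Function('I')(E) = Mul(Rational(5, 3), E) (Function('I')(E) = Mul(E, Pow(Mul(3, Pow(5, -1)), -1)) = Mul(E, Pow(Mul(3, Rational(1, 5)), -1)) = Mul(E, Pow(Rational(3, 5), -1)) = Mul(E, Rational(5, 3)) = Mul(Rational(5, 3), E))
Function('T')(x) = Add(Rational(-70, 9), x) (Function('T')(x) = Add(Mul(Rational(10, 9), -7), x) = Add(Rational(-70, 9), x))
Add(-417731, Mul(-1, Function('T')(Function('I')(15)))) = Add(-417731, Mul(-1, Add(Rational(-70, 9), Mul(Rational(5, 3), 15)))) = Add(-417731, Mul(-1, Add(Rational(-70, 9), 25))) = Add(-417731, Mul(-1, Rational(155, 9))) = Add(-417731, Rational(-155, 9)) = Rational(-3759734, 9)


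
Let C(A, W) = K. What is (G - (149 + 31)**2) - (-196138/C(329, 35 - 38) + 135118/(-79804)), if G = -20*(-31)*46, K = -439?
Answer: -75762514715/17516978 ≈ -4325.1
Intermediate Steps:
C(A, W) = -439
G = 28520 (G = 620*46 = 28520)
(G - (149 + 31)**2) - (-196138/C(329, 35 - 38) + 135118/(-79804)) = (28520 - (149 + 31)**2) - (-196138/(-439) + 135118/(-79804)) = (28520 - 1*180**2) - (-196138*(-1/439) + 135118*(-1/79804)) = (28520 - 1*32400) - (196138/439 - 67559/39902) = (28520 - 32400) - 1*7796640075/17516978 = -3880 - 7796640075/17516978 = -75762514715/17516978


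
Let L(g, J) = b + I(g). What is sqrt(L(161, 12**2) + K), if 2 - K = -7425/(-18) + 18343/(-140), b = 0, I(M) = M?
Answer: 3*I*sqrt(64505)/70 ≈ 10.885*I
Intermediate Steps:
L(g, J) = g (L(g, J) = 0 + g = g)
K = -39127/140 (K = 2 - (-7425/(-18) + 18343/(-140)) = 2 - (-7425*(-1/18) + 18343*(-1/140)) = 2 - (825/2 - 18343/140) = 2 - 1*39407/140 = 2 - 39407/140 = -39127/140 ≈ -279.48)
sqrt(L(161, 12**2) + K) = sqrt(161 - 39127/140) = sqrt(-16587/140) = 3*I*sqrt(64505)/70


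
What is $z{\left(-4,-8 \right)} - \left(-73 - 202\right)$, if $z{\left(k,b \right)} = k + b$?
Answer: $263$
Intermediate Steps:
$z{\left(k,b \right)} = b + k$
$z{\left(-4,-8 \right)} - \left(-73 - 202\right) = \left(-8 - 4\right) - \left(-73 - 202\right) = -12 - \left(-73 - 202\right) = -12 - -275 = -12 + 275 = 263$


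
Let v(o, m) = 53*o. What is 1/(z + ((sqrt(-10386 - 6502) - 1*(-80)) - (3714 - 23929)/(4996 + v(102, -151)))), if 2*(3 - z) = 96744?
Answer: -5224736979126/252288997663821721 - 216403208*I*sqrt(4222)/252288997663821721 ≈ -2.0709e-5 - 5.5735e-8*I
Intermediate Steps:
z = -48369 (z = 3 - 1/2*96744 = 3 - 48372 = -48369)
1/(z + ((sqrt(-10386 - 6502) - 1*(-80)) - (3714 - 23929)/(4996 + v(102, -151)))) = 1/(-48369 + ((sqrt(-10386 - 6502) - 1*(-80)) - (3714 - 23929)/(4996 + 53*102))) = 1/(-48369 + ((sqrt(-16888) + 80) - (-20215)/(4996 + 5406))) = 1/(-48369 + ((2*I*sqrt(4222) + 80) - (-20215)/10402)) = 1/(-48369 + ((80 + 2*I*sqrt(4222)) - (-20215)/10402)) = 1/(-48369 + ((80 + 2*I*sqrt(4222)) - 1*(-20215/10402))) = 1/(-48369 + ((80 + 2*I*sqrt(4222)) + 20215/10402)) = 1/(-48369 + (852375/10402 + 2*I*sqrt(4222))) = 1/(-502281963/10402 + 2*I*sqrt(4222))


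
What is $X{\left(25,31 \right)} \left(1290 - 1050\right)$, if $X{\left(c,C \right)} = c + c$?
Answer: $12000$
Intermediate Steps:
$X{\left(c,C \right)} = 2 c$
$X{\left(25,31 \right)} \left(1290 - 1050\right) = 2 \cdot 25 \left(1290 - 1050\right) = 50 \cdot 240 = 12000$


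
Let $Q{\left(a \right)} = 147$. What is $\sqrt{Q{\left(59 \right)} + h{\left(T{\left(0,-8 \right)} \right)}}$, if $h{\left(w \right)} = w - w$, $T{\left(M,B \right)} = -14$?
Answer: $7 \sqrt{3} \approx 12.124$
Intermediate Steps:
$h{\left(w \right)} = 0$
$\sqrt{Q{\left(59 \right)} + h{\left(T{\left(0,-8 \right)} \right)}} = \sqrt{147 + 0} = \sqrt{147} = 7 \sqrt{3}$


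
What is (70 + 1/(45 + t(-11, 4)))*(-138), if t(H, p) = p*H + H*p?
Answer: -415242/43 ≈ -9656.8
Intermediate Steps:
t(H, p) = 2*H*p (t(H, p) = H*p + H*p = 2*H*p)
(70 + 1/(45 + t(-11, 4)))*(-138) = (70 + 1/(45 + 2*(-11)*4))*(-138) = (70 + 1/(45 - 88))*(-138) = (70 + 1/(-43))*(-138) = (70 - 1/43)*(-138) = (3009/43)*(-138) = -415242/43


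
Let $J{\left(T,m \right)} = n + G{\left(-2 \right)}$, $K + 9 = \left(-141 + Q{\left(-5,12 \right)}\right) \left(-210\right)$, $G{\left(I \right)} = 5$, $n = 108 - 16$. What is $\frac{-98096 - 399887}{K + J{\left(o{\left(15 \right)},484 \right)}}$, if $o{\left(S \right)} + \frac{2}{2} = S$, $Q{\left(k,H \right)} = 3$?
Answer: $- \frac{11581}{676} \approx -17.132$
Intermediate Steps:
$n = 92$ ($n = 108 - 16 = 92$)
$o{\left(S \right)} = -1 + S$
$K = 28971$ ($K = -9 + \left(-141 + 3\right) \left(-210\right) = -9 - -28980 = -9 + 28980 = 28971$)
$J{\left(T,m \right)} = 97$ ($J{\left(T,m \right)} = 92 + 5 = 97$)
$\frac{-98096 - 399887}{K + J{\left(o{\left(15 \right)},484 \right)}} = \frac{-98096 - 399887}{28971 + 97} = - \frac{497983}{29068} = \left(-497983\right) \frac{1}{29068} = - \frac{11581}{676}$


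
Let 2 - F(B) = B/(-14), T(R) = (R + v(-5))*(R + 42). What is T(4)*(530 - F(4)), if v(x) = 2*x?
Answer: -1019544/7 ≈ -1.4565e+5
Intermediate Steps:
T(R) = (-10 + R)*(42 + R) (T(R) = (R + 2*(-5))*(R + 42) = (R - 10)*(42 + R) = (-10 + R)*(42 + R))
F(B) = 2 + B/14 (F(B) = 2 - B/(-14) = 2 - B*(-1)/14 = 2 - (-1)*B/14 = 2 + B/14)
T(4)*(530 - F(4)) = (-420 + 4² + 32*4)*(530 - (2 + (1/14)*4)) = (-420 + 16 + 128)*(530 - (2 + 2/7)) = -276*(530 - 1*16/7) = -276*(530 - 16/7) = -276*3694/7 = -1019544/7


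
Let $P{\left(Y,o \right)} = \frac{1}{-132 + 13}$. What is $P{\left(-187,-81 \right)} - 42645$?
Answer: $- \frac{5074756}{119} \approx -42645.0$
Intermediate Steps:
$P{\left(Y,o \right)} = - \frac{1}{119}$ ($P{\left(Y,o \right)} = \frac{1}{-119} = - \frac{1}{119}$)
$P{\left(-187,-81 \right)} - 42645 = - \frac{1}{119} - 42645 = - \frac{5074756}{119}$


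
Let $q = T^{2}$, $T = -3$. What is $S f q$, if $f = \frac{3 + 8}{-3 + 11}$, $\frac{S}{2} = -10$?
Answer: $- \frac{495}{2} \approx -247.5$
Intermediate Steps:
$S = -20$ ($S = 2 \left(-10\right) = -20$)
$f = \frac{11}{8} \approx 1.375$
$q = 9$ ($q = \left(-3\right)^{2} = 9$)
$S f q = \left(-20\right) \frac{11}{8} \cdot 9 = \left(- \frac{55}{2}\right) 9 = - \frac{495}{2}$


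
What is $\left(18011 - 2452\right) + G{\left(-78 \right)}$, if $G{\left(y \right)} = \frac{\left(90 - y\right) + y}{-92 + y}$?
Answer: $\frac{264494}{17} \approx 15558.0$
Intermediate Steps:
$G{\left(y \right)} = \frac{90}{-92 + y}$
$\left(18011 - 2452\right) + G{\left(-78 \right)} = \left(18011 - 2452\right) + \frac{90}{-92 - 78} = 15559 + \frac{90}{-170} = 15559 + 90 \left(- \frac{1}{170}\right) = 15559 - \frac{9}{17} = \frac{264494}{17}$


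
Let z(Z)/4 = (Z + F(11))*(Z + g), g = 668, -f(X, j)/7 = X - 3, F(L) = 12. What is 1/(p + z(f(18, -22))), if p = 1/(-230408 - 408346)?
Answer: -638754/133778082745 ≈ -4.7747e-6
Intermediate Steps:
f(X, j) = 21 - 7*X (f(X, j) = -7*(X - 3) = -7*(-3 + X) = 21 - 7*X)
p = -1/638754 (p = 1/(-638754) = -1/638754 ≈ -1.5655e-6)
z(Z) = 4*(12 + Z)*(668 + Z) (z(Z) = 4*((Z + 12)*(Z + 668)) = 4*((12 + Z)*(668 + Z)) = 4*(12 + Z)*(668 + Z))
1/(p + z(f(18, -22))) = 1/(-1/638754 + (32064 + 4*(21 - 7*18)² + 2720*(21 - 7*18))) = 1/(-1/638754 + (32064 + 4*(21 - 126)² + 2720*(21 - 126))) = 1/(-1/638754 + (32064 + 4*(-105)² + 2720*(-105))) = 1/(-1/638754 + (32064 + 4*11025 - 285600)) = 1/(-1/638754 + (32064 + 44100 - 285600)) = 1/(-1/638754 - 209436) = 1/(-133778082745/638754) = -638754/133778082745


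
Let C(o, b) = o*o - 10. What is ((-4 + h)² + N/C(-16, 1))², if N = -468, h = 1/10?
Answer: 2976902721/16810000 ≈ 177.09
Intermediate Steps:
h = ⅒ ≈ 0.10000
C(o, b) = -10 + o² (C(o, b) = o² - 10 = -10 + o²)
((-4 + h)² + N/C(-16, 1))² = ((-4 + ⅒)² - 468/(-10 + (-16)²))² = ((-39/10)² - 468/(-10 + 256))² = (1521/100 - 468/246)² = (1521/100 - 468*1/246)² = (1521/100 - 78/41)² = (54561/4100)² = 2976902721/16810000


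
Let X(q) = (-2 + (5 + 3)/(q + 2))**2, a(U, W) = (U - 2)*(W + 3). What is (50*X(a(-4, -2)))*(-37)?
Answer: -29600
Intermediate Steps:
a(U, W) = (-2 + U)*(3 + W)
X(q) = (-2 + 8/(2 + q))**2
(50*X(a(-4, -2)))*(-37) = (50*(4*(-2 + (-6 - 2*(-2) + 3*(-4) - 4*(-2)))**2/(2 + (-6 - 2*(-2) + 3*(-4) - 4*(-2)))**2))*(-37) = (50*(4*(-2 + (-6 + 4 - 12 + 8))**2/(2 + (-6 + 4 - 12 + 8))**2))*(-37) = (50*(4*(-2 - 6)**2/(2 - 6)**2))*(-37) = (50*(4*(-8)**2/(-4)**2))*(-37) = (50*(4*64*(1/16)))*(-37) = (50*16)*(-37) = 800*(-37) = -29600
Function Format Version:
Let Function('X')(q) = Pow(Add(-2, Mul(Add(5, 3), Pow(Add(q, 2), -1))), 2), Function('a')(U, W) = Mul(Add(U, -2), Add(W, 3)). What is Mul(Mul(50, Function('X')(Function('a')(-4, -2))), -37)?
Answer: -29600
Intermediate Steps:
Function('a')(U, W) = Mul(Add(-2, U), Add(3, W))
Function('X')(q) = Pow(Add(-2, Mul(8, Pow(Add(2, q), -1))), 2)
Mul(Mul(50, Function('X')(Function('a')(-4, -2))), -37) = Mul(Mul(50, Mul(4, Pow(Add(-2, Add(-6, Mul(-2, -2), Mul(3, -4), Mul(-4, -2))), 2), Pow(Add(2, Add(-6, Mul(-2, -2), Mul(3, -4), Mul(-4, -2))), -2))), -37) = Mul(Mul(50, Mul(4, Pow(Add(-2, Add(-6, 4, -12, 8)), 2), Pow(Add(2, Add(-6, 4, -12, 8)), -2))), -37) = Mul(Mul(50, Mul(4, Pow(Add(-2, -6), 2), Pow(Add(2, -6), -2))), -37) = Mul(Mul(50, Mul(4, Pow(-8, 2), Pow(-4, -2))), -37) = Mul(Mul(50, Mul(4, 64, Rational(1, 16))), -37) = Mul(Mul(50, 16), -37) = Mul(800, -37) = -29600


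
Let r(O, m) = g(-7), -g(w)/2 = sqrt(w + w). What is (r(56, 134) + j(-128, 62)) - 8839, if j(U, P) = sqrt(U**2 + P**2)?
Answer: -8839 + 2*sqrt(5057) - 2*I*sqrt(14) ≈ -8696.8 - 7.4833*I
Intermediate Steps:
j(U, P) = sqrt(P**2 + U**2)
g(w) = -2*sqrt(2)*sqrt(w) (g(w) = -2*sqrt(w + w) = -2*sqrt(2)*sqrt(w))
r(O, m) = -2*I*sqrt(14) (r(O, m) = -2*sqrt(2)*sqrt(-7) = -2*sqrt(2)*I*sqrt(7) = -2*I*sqrt(14))
(r(56, 134) + j(-128, 62)) - 8839 = (-2*I*sqrt(14) + sqrt(62**2 + (-128)**2)) - 8839 = (-2*I*sqrt(14) + sqrt(3844 + 16384)) - 8839 = (-2*I*sqrt(14) + sqrt(20228)) - 8839 = (-2*I*sqrt(14) + 2*sqrt(5057)) - 8839 = (2*sqrt(5057) - 2*I*sqrt(14)) - 8839 = -8839 + 2*sqrt(5057) - 2*I*sqrt(14)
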